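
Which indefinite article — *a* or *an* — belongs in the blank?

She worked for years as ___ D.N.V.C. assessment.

The indefinite article is chosen by the initial *sound* of the following word, not its spelling.
The initialism *D.N.V.C.* is read letter by letter; the first letter, D, is pronounced /diː/, which begins with a consonant sound.
So the article is *a*: She worked for years as a D.N.V.C. assessment.

a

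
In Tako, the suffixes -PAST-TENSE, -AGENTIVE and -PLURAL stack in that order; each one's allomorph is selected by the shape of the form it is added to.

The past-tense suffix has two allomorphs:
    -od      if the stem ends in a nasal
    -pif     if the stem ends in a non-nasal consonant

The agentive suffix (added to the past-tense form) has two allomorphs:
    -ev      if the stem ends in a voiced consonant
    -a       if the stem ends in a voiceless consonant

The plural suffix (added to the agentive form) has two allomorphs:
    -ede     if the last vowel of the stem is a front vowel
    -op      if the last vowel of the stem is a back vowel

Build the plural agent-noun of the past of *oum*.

oumodevede

Since the final consonant of *oum* is /m/ (a nasal), it takes -od, giving *oumod*.
The final consonant of the past-tense form *oumod* is /d/, which is voiced, so the agentive suffix is -ev, giving *oumodev*.
The agentive form *oumodev*: last vowel = /e/, a front vowel → -ede → *oumodevede*.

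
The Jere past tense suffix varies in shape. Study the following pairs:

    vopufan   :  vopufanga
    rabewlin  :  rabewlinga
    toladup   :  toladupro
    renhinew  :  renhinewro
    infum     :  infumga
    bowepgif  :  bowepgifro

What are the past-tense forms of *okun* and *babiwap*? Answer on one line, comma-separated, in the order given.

okunga, babiwapro

Looking at the final consonant of each stem: -ga when the stem ends in a nasal (*vopufan*, *rabewlin*, *infum*); -ro when the stem ends in a non-nasal consonant (*toladup*, *renhinew*, *bowepgif*).
*okun*: final consonant = /n/, a nasal → -ga → *okunga*.
*babiwap* — final consonant /p/ (non-nasal) → -ro → *babiwapro*.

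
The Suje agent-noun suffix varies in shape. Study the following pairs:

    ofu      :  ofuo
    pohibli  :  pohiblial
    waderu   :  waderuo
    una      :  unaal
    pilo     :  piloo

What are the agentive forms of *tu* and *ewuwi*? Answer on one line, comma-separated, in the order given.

tuo, ewuwial

The suffix is conditioned by the last vowel: -o when the last vowel of the stem is a rounded vowel (*ofu*, *waderu*, *pilo*); -al when the last vowel of the stem is an unrounded vowel (*pohibli*, *una*).
*tu* — last vowel /u/ (a rounded vowel) → -o → *tuo*.
Since the last vowel of *ewuwi* is /i/ (an unrounded vowel), it takes -al, giving *ewuwial*.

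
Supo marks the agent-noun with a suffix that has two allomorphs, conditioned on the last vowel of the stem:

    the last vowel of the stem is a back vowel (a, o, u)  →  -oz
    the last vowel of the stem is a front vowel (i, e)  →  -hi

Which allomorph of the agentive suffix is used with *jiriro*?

-oz

*jiriro*: last vowel = /o/, a back vowel → -oz.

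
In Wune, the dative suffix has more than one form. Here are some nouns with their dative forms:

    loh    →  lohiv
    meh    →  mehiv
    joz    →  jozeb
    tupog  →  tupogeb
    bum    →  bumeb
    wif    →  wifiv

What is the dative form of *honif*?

The pattern is voicing of the final consonant: -iv when the stem ends in a voiceless consonant (*loh*, *meh*, *wif*); -eb when the stem ends in a voiced consonant (*joz*, *tupog*, *bum*).
*honif* — final consonant /f/ (voiceless) → -iv → *honifiv*.

honifiv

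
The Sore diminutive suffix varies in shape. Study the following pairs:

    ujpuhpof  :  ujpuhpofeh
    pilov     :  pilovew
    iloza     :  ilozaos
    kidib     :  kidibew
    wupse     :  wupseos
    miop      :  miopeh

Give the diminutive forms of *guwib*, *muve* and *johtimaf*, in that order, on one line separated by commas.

The alternation tracks the final sound of the stem — -eh when the stem ends in a voiceless consonant (*ujpuhpof*, *miop*); -ew when the stem ends in a voiced consonant (*pilov*, *kidib*); -os when the stem ends in a vowel (*iloza*, *wupse*).
*guwib* — final sound /b/ (a voiced consonant) → -ew → *guwibew*.
The final sound of *muve* is /e/, which is a vowel, so the suffix is -os, giving *muveos*.
*johtimaf*: final sound = /f/, a voiceless consonant → -eh → *johtimafeh*.

guwibew, muveos, johtimafeh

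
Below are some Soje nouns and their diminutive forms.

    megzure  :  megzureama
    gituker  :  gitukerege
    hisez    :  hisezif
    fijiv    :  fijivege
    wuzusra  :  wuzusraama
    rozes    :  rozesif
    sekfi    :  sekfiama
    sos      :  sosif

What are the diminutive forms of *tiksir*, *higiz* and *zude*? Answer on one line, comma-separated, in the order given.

The pattern is sibilance of the final sound: -if when the stem ends in a sibilant (*hisez*, *rozes*, *sos*); -ege when the stem ends in a non-sibilant consonant (*gituker*, *fijiv*); -ama when the stem ends in a vowel (*megzure*, *wuzusra*, *sekfi*).
*tiksir* — final sound /r/ (a non-sibilant consonant) → -ege → *tiksirege*.
*higiz*: final sound = /z/, a sibilant → -if → *higizif*.
Since the final sound of *zude* is /e/ (a vowel), it takes -ama, giving *zudeama*.

tiksirege, higizif, zudeama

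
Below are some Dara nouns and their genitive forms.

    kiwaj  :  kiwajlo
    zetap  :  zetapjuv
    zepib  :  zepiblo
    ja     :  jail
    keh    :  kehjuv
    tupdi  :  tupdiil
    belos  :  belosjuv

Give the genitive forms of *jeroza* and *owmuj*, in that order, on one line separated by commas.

jerozail, owmujlo

Looking at the final sound of each stem: -juv when the stem ends in a voiceless consonant (*zetap*, *keh*, *belos*); -lo when the stem ends in a voiced consonant (*kiwaj*, *zepib*); -il when the stem ends in a vowel (*ja*, *tupdi*).
*jeroza*: final sound = /a/, a vowel → -il → *jerozail*.
*owmuj* — final sound /j/ (a voiced consonant) → -lo → *owmujlo*.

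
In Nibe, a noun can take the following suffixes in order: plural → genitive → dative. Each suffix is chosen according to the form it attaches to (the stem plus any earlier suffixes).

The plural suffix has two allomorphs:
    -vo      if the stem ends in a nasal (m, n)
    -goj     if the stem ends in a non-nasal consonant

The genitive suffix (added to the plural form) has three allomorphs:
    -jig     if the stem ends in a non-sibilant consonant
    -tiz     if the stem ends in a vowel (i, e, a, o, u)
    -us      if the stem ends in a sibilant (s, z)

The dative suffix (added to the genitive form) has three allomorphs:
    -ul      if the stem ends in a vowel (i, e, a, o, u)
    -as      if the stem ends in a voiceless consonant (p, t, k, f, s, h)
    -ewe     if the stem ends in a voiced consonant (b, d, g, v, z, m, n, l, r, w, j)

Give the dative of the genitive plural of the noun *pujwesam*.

pujwesamvotizewe

The final consonant of *pujwesam* is /m/, which is a nasal, so the plural suffix is -vo, giving *pujwesamvo*.
The plural form *pujwesamvo*: final sound = /o/, a vowel → -tiz → *pujwesamvotiz*.
Since the final sound of the genitive form *pujwesamvotiz* is /z/ (a voiced consonant), it takes -ewe, giving *pujwesamvotizewe*.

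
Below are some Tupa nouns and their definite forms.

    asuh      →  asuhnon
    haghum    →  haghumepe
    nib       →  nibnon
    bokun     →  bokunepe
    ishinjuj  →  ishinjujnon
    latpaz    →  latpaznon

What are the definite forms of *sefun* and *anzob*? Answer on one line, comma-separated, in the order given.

Looking at the final consonant of each stem: -epe when the stem ends in a nasal (*haghum*, *bokun*); -non when the stem ends in a non-nasal consonant (*asuh*, *nib*, *ishinjuj*, *latpaz*).
*sefun*: final consonant = /n/, a nasal → -epe → *sefunepe*.
Since the final consonant of *anzob* is /b/ (non-nasal), it takes -non, giving *anzobnon*.

sefunepe, anzobnon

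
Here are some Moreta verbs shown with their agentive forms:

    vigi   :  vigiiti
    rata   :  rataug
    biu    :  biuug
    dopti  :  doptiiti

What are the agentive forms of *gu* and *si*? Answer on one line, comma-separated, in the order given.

The alternation tracks the last vowel of the stem — -iti when the last vowel of the stem is a front vowel (*vigi*, *dopti*); -ug when the last vowel of the stem is a back vowel (*rata*, *biu*).
*gu*: last vowel = /u/, a back vowel → -ug → *guug*.
*si* — last vowel /i/ (a front vowel) → -iti → *siiti*.

guug, siiti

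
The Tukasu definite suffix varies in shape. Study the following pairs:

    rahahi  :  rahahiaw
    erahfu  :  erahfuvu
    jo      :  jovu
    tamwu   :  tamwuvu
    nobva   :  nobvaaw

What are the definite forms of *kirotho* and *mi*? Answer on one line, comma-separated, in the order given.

The suffix is conditioned by the last vowel: -vu when the last vowel of the stem is a rounded vowel (*erahfu*, *jo*, *tamwu*); -aw when the last vowel of the stem is an unrounded vowel (*rahahi*, *nobva*).
*kirotho* — last vowel /o/ (a rounded vowel) → -vu → *kirothovu*.
Since the last vowel of *mi* is /i/ (an unrounded vowel), it takes -aw, giving *miaw*.

kirothovu, miaw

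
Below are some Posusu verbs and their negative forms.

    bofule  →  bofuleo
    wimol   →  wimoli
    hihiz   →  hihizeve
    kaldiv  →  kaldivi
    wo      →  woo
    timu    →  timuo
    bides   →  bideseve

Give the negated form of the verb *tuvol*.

The suffix is conditioned by the final sound: -eve when the stem ends in a sibilant (*hihiz*, *bides*); -i when the stem ends in a non-sibilant consonant (*wimol*, *kaldiv*); -o when the stem ends in a vowel (*bofule*, *wo*, *timu*).
The final sound of *tuvol* is /l/, which is a non-sibilant consonant, so the suffix is -i, giving *tuvoli*.

tuvoli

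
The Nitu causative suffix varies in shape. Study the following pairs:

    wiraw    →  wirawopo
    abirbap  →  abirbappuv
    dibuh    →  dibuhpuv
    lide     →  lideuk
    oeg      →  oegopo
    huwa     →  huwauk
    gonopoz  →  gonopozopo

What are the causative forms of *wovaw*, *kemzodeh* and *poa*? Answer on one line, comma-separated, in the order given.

Looking at the final sound of each stem: -puv when the stem ends in a voiceless consonant (*abirbap*, *dibuh*); -opo when the stem ends in a voiced consonant (*wiraw*, *oeg*, *gonopoz*); -uk when the stem ends in a vowel (*lide*, *huwa*).
The final sound of *wovaw* is /w/, which is a voiced consonant, so the suffix is -opo, giving *wovawopo*.
*kemzodeh*: final sound = /h/, a voiceless consonant → -puv → *kemzodehpuv*.
Since the final sound of *poa* is /a/ (a vowel), it takes -uk, giving *poauk*.

wovawopo, kemzodehpuv, poauk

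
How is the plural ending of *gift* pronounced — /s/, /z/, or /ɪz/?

/s/

The stem *gift* ends in a voiceless non-sibilant consonant.
The plural suffix surfaces as /ɪz/ after sibilants, /s/ after other voiceless consonants, and /z/ after other voiced sounds.
So the plural -s on *gift* is pronounced /s/.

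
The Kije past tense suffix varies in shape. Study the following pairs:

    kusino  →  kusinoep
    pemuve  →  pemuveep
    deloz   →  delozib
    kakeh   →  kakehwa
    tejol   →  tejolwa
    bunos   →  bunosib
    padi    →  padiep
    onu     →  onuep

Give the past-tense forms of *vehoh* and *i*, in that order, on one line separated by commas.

The suffix is conditioned by the final sound: -ib when the stem ends in a sibilant (*deloz*, *bunos*); -wa when the stem ends in a non-sibilant consonant (*kakeh*, *tejol*); -ep when the stem ends in a vowel (*kusino*, *pemuve*, *padi*, *onu*).
*vehoh*: final sound = /h/, a non-sibilant consonant → -wa → *vehohwa*.
*i* — final sound /i/ (a vowel) → -ep → *iep*.

vehohwa, iep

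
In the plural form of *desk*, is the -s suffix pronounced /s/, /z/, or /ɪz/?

The stem *desk* ends in a voiceless non-sibilant consonant.
The plural suffix surfaces as /ɪz/ after sibilants, /s/ after other voiceless consonants, and /z/ after other voiced sounds.
So the plural -s on *desk* is pronounced /s/.

/s/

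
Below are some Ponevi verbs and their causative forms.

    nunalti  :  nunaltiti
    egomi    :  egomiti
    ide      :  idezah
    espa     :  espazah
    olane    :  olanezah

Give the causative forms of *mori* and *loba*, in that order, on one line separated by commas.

The suffix is conditioned by the last vowel: -ti when the last vowel of the stem is a high vowel (*nunalti*, *egomi*); -zah when the last vowel of the stem is a non-high vowel (*ide*, *espa*, *olane*).
The last vowel of *mori* is /i/, which is a high vowel, so the suffix is -ti, giving *moriti*.
*loba*: last vowel = /a/, a non-high vowel → -zah → *lobazah*.

moriti, lobazah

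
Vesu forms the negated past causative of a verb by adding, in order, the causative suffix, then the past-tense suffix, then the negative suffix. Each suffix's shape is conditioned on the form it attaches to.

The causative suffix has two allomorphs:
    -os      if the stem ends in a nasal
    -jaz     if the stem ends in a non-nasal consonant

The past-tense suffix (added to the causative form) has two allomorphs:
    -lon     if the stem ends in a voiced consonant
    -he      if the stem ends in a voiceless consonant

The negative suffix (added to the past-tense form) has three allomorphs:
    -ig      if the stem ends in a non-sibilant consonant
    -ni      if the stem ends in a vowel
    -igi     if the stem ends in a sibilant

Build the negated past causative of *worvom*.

*worvom* — final consonant /m/ (a nasal) → -os → *worvomos*.
The causative form *worvomos*: final consonant = /s/, voiceless → -he → *worvomoshe*.
Since the final sound of the past-tense form *worvomoshe* is /e/ (a vowel), it takes -ni, giving *worvomosheni*.

worvomosheni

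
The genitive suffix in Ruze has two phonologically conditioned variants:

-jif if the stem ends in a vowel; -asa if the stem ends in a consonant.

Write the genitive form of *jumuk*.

*jumuk* — final sound /k/ (a consonant) → -asa → *jumukasa*.

jumukasa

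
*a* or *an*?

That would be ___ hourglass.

The indefinite article is chosen by the initial *sound* of the following word, not its spelling.
*hourglass* begins with the sound /aʊ/ (silent h) — a vowel sound.
So the article is *an*: That would be an hourglass.

an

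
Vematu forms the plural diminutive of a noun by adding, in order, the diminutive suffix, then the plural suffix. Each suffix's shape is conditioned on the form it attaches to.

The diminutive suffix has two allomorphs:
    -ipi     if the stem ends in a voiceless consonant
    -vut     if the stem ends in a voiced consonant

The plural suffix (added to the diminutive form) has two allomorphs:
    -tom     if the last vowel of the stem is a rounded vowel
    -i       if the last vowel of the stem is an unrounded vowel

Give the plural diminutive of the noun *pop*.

popipii

*pop* — final consonant /p/ (voiceless) → -ipi → *popipi*.
Since the last vowel of the diminutive form *popipi* is /i/ (an unrounded vowel), it takes -i, giving *popipii*.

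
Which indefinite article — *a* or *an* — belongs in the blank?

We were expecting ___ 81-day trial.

The indefinite article is chosen by the initial *sound* of the following word, not its spelling.
The number *81* is spoken "eighty-…", beginning with /ˈeɪti/ — a vowel sound.
So the article is *an*: We were expecting an 81-day trial.

an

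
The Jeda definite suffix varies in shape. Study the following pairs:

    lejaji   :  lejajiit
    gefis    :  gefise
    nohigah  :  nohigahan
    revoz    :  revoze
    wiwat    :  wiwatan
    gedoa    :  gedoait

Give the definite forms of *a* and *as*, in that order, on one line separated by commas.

The alternation tracks the final sound of the stem — -e when the stem ends in a sibilant (*gefis*, *revoz*); -an when the stem ends in a non-sibilant consonant (*nohigah*, *wiwat*); -it when the stem ends in a vowel (*lejaji*, *gedoa*).
*a* — final sound /a/ (a vowel) → -it → *ait*.
Since the final sound of *as* is /s/ (a sibilant), it takes -e, giving *ase*.

ait, ase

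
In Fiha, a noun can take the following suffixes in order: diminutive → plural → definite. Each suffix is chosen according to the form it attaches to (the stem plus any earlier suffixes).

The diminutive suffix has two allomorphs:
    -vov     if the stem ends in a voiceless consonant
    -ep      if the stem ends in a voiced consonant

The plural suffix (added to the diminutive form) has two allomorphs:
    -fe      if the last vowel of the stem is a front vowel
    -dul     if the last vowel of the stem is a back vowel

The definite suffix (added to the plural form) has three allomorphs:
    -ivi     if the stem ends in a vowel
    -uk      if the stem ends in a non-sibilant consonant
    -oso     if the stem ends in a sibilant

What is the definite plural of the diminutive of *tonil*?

Since the final consonant of *tonil* is /l/ (voiced), it takes -ep, giving *tonilep*.
The diminutive form *tonilep* — last vowel /e/ (a front vowel) → -fe → *tonilepfe*.
The plural form *tonilepfe* — final sound /e/ (a vowel) → -ivi → *tonilepfeivi*.

tonilepfeivi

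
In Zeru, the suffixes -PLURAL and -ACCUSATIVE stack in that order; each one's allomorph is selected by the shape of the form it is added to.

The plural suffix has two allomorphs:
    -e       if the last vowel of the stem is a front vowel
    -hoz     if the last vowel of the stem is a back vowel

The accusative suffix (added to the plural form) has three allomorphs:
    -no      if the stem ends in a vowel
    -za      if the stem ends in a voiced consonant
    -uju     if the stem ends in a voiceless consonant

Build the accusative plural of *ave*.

aveeno

The last vowel of *ave* is /e/, which is a front vowel, so the plural suffix is -e, giving *avee*.
The plural form *avee*: final sound = /e/, a vowel → -no → *aveeno*.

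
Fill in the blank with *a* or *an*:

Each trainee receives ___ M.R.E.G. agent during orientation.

The indefinite article is chosen by the initial *sound* of the following word, not its spelling.
The initialism *M.R.E.G.* is read letter by letter; the first letter, M, is pronounced /ɛm/, which begins with a vowel sound.
So the article is *an*: Each trainee receives an M.R.E.G. agent during orientation.

an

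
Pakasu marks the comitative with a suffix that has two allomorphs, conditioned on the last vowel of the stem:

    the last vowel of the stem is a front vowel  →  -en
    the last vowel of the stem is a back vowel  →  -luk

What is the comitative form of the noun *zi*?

*zi* — last vowel /i/ (a front vowel) → -en → *zien*.

zien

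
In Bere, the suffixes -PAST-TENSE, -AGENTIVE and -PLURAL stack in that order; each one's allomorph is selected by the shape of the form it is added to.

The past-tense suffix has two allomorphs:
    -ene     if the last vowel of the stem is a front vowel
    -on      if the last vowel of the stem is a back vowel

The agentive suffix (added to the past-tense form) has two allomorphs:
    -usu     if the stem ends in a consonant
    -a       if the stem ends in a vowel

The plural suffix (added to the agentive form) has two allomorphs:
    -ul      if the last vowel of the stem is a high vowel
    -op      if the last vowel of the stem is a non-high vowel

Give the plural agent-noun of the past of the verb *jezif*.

jezifeneaop

Since the last vowel of *jezif* is /i/ (a front vowel), it takes -ene, giving *jezifene*.
Since the final sound of the past-tense form *jezifene* is /e/ (a vowel), it takes -a, giving *jezifenea*.
The agentive form *jezifenea* — last vowel /a/ (a non-high vowel) → -op → *jezifeneaop*.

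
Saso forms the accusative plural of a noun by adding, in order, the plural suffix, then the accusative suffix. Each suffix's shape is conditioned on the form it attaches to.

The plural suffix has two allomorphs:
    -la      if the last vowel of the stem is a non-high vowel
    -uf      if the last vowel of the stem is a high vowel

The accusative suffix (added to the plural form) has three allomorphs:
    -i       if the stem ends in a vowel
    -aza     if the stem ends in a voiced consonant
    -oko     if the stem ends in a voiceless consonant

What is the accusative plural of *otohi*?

otohiufoko

Since the last vowel of *otohi* is /i/ (a high vowel), it takes -uf, giving *otohiuf*.
The plural form *otohiuf*: final sound = /f/, a voiceless consonant → -oko → *otohiufoko*.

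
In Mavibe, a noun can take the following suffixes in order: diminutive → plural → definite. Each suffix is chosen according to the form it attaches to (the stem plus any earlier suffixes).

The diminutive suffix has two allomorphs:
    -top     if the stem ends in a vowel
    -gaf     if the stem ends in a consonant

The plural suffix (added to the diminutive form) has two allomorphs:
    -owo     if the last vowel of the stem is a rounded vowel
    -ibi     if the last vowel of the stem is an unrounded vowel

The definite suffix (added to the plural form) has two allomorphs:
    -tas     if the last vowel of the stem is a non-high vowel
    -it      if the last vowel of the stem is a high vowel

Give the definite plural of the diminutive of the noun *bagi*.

bagitopowotas

*bagi*: final sound = /i/, a vowel → -top → *bagitop*.
Since the last vowel of the diminutive form *bagitop* is /o/ (a rounded vowel), it takes -owo, giving *bagitopowo*.
The last vowel of the plural form *bagitopowo* is /o/, which is a non-high vowel, so the definite suffix is -tas, giving *bagitopowotas*.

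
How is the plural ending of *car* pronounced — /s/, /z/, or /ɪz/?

/z/

The stem *car* ends in a voiced non-sibilant sound.
The plural suffix surfaces as /ɪz/ after sibilants, /s/ after other voiceless consonants, and /z/ after other voiced sounds.
So the plural -s on *car* is pronounced /z/.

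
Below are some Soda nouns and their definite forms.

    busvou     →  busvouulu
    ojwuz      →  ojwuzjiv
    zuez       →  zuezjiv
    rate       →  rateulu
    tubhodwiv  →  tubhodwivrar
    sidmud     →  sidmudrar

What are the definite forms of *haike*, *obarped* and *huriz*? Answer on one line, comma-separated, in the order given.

The alternation tracks the final sound of the stem — -jiv when the stem ends in a sibilant (*ojwuz*, *zuez*); -rar when the stem ends in a non-sibilant consonant (*tubhodwiv*, *sidmud*); -ulu when the stem ends in a vowel (*busvou*, *rate*).
Since the final sound of *haike* is /e/ (a vowel), it takes -ulu, giving *haikeulu*.
Since the final sound of *obarped* is /d/ (a non-sibilant consonant), it takes -rar, giving *obarpedrar*.
The final sound of *huriz* is /z/, which is a sibilant, so the suffix is -jiv, giving *hurizjiv*.

haikeulu, obarpedrar, hurizjiv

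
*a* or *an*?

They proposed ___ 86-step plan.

The indefinite article is chosen by the initial *sound* of the following word, not its spelling.
The number *86* is spoken "eighty-…", beginning with /ˈeɪti/ — a vowel sound.
So the article is *an*: They proposed an 86-step plan.

an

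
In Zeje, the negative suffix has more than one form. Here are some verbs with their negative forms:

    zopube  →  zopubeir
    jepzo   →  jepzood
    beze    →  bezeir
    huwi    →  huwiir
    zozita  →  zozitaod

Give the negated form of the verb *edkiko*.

edkikood

Looking at the last vowel of each stem: -ir when the last vowel of the stem is a front vowel (*zopube*, *beze*, *huwi*); -od when the last vowel of the stem is a back vowel (*jepzo*, *zozita*).
The last vowel of *edkiko* is /o/, which is a back vowel, so the suffix is -od, giving *edkikood*.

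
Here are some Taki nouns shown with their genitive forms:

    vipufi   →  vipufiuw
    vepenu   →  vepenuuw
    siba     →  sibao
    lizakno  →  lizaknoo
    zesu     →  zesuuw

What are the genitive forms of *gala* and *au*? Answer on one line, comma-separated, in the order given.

galao, auuw

The suffix is conditioned by the last vowel: -uw when the last vowel of the stem is a high vowel (*vipufi*, *vepenu*, *zesu*); -o when the last vowel of the stem is a non-high vowel (*siba*, *lizakno*).
*gala*: last vowel = /a/, a non-high vowel → -o → *galao*.
Since the last vowel of *au* is /u/ (a high vowel), it takes -uw, giving *auuw*.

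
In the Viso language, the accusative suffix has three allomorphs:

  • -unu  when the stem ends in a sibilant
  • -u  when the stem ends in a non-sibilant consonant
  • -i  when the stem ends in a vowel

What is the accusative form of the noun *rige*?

rigei

*rige*: final sound = /e/, a vowel → -i → *rigei*.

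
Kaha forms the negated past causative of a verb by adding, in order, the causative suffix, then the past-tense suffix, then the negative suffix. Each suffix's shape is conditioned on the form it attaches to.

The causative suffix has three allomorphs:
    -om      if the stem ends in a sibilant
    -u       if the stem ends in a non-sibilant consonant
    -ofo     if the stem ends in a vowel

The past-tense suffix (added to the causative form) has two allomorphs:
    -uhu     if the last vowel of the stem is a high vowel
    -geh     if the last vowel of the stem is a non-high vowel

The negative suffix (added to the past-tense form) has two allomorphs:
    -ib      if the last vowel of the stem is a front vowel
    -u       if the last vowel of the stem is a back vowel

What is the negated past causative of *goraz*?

*goraz* — final sound /z/ (a sibilant) → -om → *gorazom*.
The causative form *gorazom*: last vowel = /o/, a non-high vowel → -geh → *gorazomgeh*.
Since the last vowel of the past-tense form *gorazomgeh* is /e/ (a front vowel), it takes -ib, giving *gorazomgehib*.

gorazomgehib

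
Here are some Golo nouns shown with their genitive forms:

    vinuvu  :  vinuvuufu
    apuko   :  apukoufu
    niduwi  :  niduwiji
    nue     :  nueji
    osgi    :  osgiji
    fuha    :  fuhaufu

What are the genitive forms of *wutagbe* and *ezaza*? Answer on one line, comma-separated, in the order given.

The alternation tracks the last vowel of the stem — -ji when the last vowel of the stem is a front vowel (*niduwi*, *nue*, *osgi*); -ufu when the last vowel of the stem is a back vowel (*vinuvu*, *apuko*, *fuha*).
The last vowel of *wutagbe* is /e/, which is a front vowel, so the suffix is -ji, giving *wutagbeji*.
*ezaza*: last vowel = /a/, a back vowel → -ufu → *ezazaufu*.

wutagbeji, ezazaufu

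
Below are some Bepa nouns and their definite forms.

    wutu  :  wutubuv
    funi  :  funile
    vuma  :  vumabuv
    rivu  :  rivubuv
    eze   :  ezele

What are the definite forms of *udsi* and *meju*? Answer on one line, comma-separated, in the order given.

udsile, mejubuv

The suffix is conditioned by the last vowel: -le when the last vowel of the stem is a front vowel (*funi*, *eze*); -buv when the last vowel of the stem is a back vowel (*wutu*, *vuma*, *rivu*).
Since the last vowel of *udsi* is /i/ (a front vowel), it takes -le, giving *udsile*.
Since the last vowel of *meju* is /u/ (a back vowel), it takes -buv, giving *mejubuv*.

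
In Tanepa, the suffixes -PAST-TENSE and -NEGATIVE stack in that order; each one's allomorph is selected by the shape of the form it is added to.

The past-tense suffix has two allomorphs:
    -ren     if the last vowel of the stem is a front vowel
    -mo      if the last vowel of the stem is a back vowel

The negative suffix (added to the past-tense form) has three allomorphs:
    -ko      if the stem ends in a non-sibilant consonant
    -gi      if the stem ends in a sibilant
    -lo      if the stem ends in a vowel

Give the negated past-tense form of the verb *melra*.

The last vowel of *melra* is /a/, which is a back vowel, so the past-tense suffix is -mo, giving *melramo*.
The past-tense form *melramo*: final sound = /o/, a vowel → -lo → *melramolo*.

melramolo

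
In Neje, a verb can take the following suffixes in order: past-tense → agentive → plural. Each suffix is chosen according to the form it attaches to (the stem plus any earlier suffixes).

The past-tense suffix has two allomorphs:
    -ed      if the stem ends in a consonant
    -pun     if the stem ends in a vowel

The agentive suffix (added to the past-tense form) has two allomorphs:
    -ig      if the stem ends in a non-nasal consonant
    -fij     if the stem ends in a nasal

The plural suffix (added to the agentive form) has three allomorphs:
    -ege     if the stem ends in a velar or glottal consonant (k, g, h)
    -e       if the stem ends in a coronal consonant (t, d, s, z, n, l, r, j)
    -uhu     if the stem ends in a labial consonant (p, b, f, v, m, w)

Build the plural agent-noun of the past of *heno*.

henopunfije

Since the final sound of *heno* is /o/ (a vowel), it takes -pun, giving *henopun*.
The past-tense form *henopun* — final consonant /n/ (a nasal) → -fij → *henopunfij*.
The agentive form *henopunfij* — final consonant /j/ (coronal) → -e → *henopunfije*.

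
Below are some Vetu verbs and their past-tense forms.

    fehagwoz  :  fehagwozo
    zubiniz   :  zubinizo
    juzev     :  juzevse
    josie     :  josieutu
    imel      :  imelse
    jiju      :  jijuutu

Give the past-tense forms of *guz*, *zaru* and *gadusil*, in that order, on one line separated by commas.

The pattern is sibilance of the final sound: -o when the stem ends in a sibilant (*fehagwoz*, *zubiniz*); -se when the stem ends in a non-sibilant consonant (*juzev*, *imel*); -utu when the stem ends in a vowel (*josie*, *jiju*).
Since the final sound of *guz* is /z/ (a sibilant), it takes -o, giving *guzo*.
*zaru*: final sound = /u/, a vowel → -utu → *zaruutu*.
The final sound of *gadusil* is /l/, which is a non-sibilant consonant, so the suffix is -se, giving *gadusilse*.

guzo, zaruutu, gadusilse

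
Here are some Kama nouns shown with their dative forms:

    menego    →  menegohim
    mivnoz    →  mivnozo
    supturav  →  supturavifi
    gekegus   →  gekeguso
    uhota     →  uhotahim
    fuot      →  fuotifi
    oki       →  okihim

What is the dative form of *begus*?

beguso

The suffix is conditioned by the final sound: -o when the stem ends in a sibilant (*mivnoz*, *gekegus*); -ifi when the stem ends in a non-sibilant consonant (*supturav*, *fuot*); -him when the stem ends in a vowel (*menego*, *uhota*, *oki*).
The final sound of *begus* is /s/, which is a sibilant, so the suffix is -o, giving *beguso*.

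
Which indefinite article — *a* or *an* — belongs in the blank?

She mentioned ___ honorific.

an

The indefinite article is chosen by the initial *sound* of the following word, not its spelling.
*honorific* begins with the sound /ɒ/ (silent h) — a vowel sound.
So the article is *an*: She mentioned an honorific.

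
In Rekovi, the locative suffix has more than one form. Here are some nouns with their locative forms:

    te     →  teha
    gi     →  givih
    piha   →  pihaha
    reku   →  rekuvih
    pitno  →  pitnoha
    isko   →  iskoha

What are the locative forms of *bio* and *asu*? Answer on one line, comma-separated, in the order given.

bioha, asuvih

The alternation tracks the last vowel of the stem — -vih when the last vowel of the stem is a high vowel (*gi*, *reku*); -ha when the last vowel of the stem is a non-high vowel (*te*, *piha*, *pitno*, *isko*).
*bio* — last vowel /o/ (a non-high vowel) → -ha → *bioha*.
The last vowel of *asu* is /u/, which is a high vowel, so the suffix is -vih, giving *asuvih*.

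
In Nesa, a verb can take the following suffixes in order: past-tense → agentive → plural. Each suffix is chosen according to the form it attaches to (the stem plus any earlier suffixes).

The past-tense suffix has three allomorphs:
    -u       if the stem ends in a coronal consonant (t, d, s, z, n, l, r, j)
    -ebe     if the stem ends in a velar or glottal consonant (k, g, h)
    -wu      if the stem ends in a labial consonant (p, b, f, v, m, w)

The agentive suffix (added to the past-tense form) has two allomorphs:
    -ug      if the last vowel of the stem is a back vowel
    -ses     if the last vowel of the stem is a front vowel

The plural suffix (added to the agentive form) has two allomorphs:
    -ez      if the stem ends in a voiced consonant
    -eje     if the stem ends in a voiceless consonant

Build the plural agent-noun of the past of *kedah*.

kedahebeseseje

*kedah*: final consonant = /h/, velar/glottal → -ebe → *kedahebe*.
The past-tense form *kedahebe*: last vowel = /e/, a front vowel → -ses → *kedahebeses*.
Since the final consonant of the agentive form *kedahebeses* is /s/ (voiceless), it takes -eje, giving *kedahebeseseje*.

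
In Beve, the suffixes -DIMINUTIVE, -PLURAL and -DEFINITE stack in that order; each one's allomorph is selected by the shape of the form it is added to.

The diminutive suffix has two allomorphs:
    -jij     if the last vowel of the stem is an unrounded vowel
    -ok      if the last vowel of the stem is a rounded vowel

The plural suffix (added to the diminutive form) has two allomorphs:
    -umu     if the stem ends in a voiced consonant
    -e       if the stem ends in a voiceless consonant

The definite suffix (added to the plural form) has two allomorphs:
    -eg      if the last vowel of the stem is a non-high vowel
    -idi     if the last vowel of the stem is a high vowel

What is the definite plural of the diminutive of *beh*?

*beh* — last vowel /e/ (an unrounded vowel) → -jij → *behjij*.
The diminutive form *behjij* — final consonant /j/ (voiced) → -umu → *behjijumu*.
The plural form *behjijumu* — last vowel /u/ (a high vowel) → -idi → *behjijumuidi*.

behjijumuidi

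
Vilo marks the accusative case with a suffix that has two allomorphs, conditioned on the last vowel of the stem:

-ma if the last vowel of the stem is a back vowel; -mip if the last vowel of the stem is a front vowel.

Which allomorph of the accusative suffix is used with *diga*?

-ma

*diga*: last vowel = /a/, a back vowel → -ma.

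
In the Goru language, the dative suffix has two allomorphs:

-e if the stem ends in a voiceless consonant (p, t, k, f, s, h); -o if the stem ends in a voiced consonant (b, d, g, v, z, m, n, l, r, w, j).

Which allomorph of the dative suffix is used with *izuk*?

-e

*izuk* — final consonant /k/ (voiceless) → -e.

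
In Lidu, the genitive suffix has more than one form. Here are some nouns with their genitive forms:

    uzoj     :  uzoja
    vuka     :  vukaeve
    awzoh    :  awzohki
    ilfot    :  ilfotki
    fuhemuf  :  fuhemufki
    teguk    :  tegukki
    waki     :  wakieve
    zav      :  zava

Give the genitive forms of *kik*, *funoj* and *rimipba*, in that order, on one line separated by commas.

kikki, funoja, rimipbaeve

The alternation tracks the final sound of the stem — -ki when the stem ends in a voiceless consonant (*awzoh*, *ilfot*, *fuhemuf*, *teguk*); -a when the stem ends in a voiced consonant (*uzoj*, *zav*); -eve when the stem ends in a vowel (*vuka*, *waki*).
The final sound of *kik* is /k/, which is a voiceless consonant, so the suffix is -ki, giving *kikki*.
*funoj*: final sound = /j/, a voiced consonant → -a → *funoja*.
Since the final sound of *rimipba* is /a/ (a vowel), it takes -eve, giving *rimipbaeve*.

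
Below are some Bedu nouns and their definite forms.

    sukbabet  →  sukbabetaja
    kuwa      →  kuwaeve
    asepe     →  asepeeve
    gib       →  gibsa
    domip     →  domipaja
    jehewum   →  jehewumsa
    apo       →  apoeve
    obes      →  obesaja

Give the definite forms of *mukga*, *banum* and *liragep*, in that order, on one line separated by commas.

mukgaeve, banumsa, liragepaja

The suffix is conditioned by the final sound: -aja when the stem ends in a voiceless consonant (*sukbabet*, *domip*, *obes*); -sa when the stem ends in a voiced consonant (*gib*, *jehewum*); -eve when the stem ends in a vowel (*kuwa*, *asepe*, *apo*).
The final sound of *mukga* is /a/, which is a vowel, so the suffix is -eve, giving *mukgaeve*.
*banum* — final sound /m/ (a voiced consonant) → -sa → *banumsa*.
*liragep*: final sound = /p/, a voiceless consonant → -aja → *liragepaja*.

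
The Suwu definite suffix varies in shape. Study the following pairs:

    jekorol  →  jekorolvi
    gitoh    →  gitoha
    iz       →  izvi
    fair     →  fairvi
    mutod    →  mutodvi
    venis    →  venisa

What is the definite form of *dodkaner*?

The suffix is conditioned by the final consonant: -a when the stem ends in a voiceless consonant (*gitoh*, *venis*); -vi when the stem ends in a voiced consonant (*jekorol*, *iz*, *fair*, *mutod*).
The final consonant of *dodkaner* is /r/, which is voiced, so the suffix is -vi, giving *dodkanervi*.

dodkanervi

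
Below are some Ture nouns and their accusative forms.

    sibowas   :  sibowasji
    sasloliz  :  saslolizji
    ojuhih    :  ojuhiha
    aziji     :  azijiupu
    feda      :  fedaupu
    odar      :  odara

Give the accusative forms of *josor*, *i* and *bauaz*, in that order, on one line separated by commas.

The pattern is sibilance of the final sound: -ji when the stem ends in a sibilant (*sibowas*, *sasloliz*); -a when the stem ends in a non-sibilant consonant (*ojuhih*, *odar*); -upu when the stem ends in a vowel (*aziji*, *feda*).
*josor* — final sound /r/ (a non-sibilant consonant) → -a → *josora*.
The final sound of *i* is /i/, which is a vowel, so the suffix is -upu, giving *iupu*.
*bauaz*: final sound = /z/, a sibilant → -ji → *bauazji*.

josora, iupu, bauazji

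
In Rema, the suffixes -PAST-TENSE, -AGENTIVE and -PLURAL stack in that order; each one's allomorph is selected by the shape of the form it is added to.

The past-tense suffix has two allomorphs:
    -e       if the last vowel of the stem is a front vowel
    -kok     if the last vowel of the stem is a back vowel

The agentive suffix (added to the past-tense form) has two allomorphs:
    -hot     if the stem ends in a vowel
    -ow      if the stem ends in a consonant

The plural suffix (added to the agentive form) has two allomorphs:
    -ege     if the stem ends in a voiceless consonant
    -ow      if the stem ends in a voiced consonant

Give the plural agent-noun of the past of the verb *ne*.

neehotege

Since the last vowel of *ne* is /e/ (a front vowel), it takes -e, giving *nee*.
The past-tense form *nee*: final sound = /e/, a vowel → -hot → *neehot*.
Since the final consonant of the agentive form *neehot* is /t/ (voiceless), it takes -ege, giving *neehotege*.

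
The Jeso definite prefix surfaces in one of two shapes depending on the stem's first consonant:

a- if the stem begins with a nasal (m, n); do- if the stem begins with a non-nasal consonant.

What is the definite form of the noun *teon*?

*teon*: first consonant = /t/, non-nasal → do- → *doteon*.

doteon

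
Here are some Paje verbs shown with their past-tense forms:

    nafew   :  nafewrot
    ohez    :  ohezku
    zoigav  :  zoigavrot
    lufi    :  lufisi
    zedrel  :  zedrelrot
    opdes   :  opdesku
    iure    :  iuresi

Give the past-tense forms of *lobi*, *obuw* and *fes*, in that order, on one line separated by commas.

Looking at the final sound of each stem: -ku when the stem ends in a sibilant (*ohez*, *opdes*); -rot when the stem ends in a non-sibilant consonant (*nafew*, *zoigav*, *zedrel*); -si when the stem ends in a vowel (*lufi*, *iure*).
The final sound of *lobi* is /i/, which is a vowel, so the suffix is -si, giving *lobisi*.
Since the final sound of *obuw* is /w/ (a non-sibilant consonant), it takes -rot, giving *obuwrot*.
*fes* — final sound /s/ (a sibilant) → -ku → *fesku*.

lobisi, obuwrot, fesku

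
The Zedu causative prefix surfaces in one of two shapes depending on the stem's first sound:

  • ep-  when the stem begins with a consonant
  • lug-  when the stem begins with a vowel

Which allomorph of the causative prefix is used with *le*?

*le*: first sound = /l/, a consonant → ep-.

ep-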